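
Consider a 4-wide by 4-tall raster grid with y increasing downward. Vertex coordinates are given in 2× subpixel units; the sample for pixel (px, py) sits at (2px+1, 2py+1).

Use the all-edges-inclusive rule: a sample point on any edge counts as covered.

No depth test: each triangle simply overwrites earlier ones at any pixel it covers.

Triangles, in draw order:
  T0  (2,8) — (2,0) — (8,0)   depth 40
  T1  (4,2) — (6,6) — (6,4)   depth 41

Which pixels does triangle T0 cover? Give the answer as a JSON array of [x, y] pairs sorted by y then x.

T0:
  2·area = 48
  edge (2, 8)→(2, 0): d=(0,-8) inclusive
  edge (2, 0)→(8, 0): d=(6,0) inclusive
  edge (8, 0)→(2, 8): d=(-6,8) inclusive
    (1,0)@(3, 1): e=[8,6,34] → #
    (2,0)@(5, 1): e=[24,6,18] → #
    (3,0)@(7, 1): e=[40,6,2] → #
    (1,1)@(3, 3): e=[8,18,22] → #
    (3,1)@(7, 3): e=[40,18,-10] → ·
    (1,2)@(3, 5): e=[8,30,10] → #
    (2,2)@(5, 5): e=[24,30,-6] → ·
    (1,3)@(3, 7): e=[8,42,-2] → ·
  covered (6 px):
    · # # #
    · # # ·
    · # · ·
    · · · ·
T1:
  2·area = 4  (B↔C swapped to make it positive)
  edge (4, 2)→(6, 4): d=(2,2) inclusive
  edge (6, 4)→(6, 6): d=(0,2) inclusive
  edge (6, 6)→(4, 2): d=(-2,-4) inclusive
    (1,0)@(3, 1): e=[0,6,-2] → ·  [on edge]
    (2,1)@(5, 3): e=[0,2,2] → #  [on edge]
    (3,1)@(7, 3): e=[-4,-2,10] → ·
    (2,2)@(5, 5): e=[4,2,-2] → ·
    (3,2)@(7, 5): e=[0,-2,6] → ·  [on edge]
  covered (1 px):
    · · · ·
    · · # ·
    · · · ·
    · · · ·

Result: [[1,0],[2,0],[3,0],[1,1],[2,1],[1,2]]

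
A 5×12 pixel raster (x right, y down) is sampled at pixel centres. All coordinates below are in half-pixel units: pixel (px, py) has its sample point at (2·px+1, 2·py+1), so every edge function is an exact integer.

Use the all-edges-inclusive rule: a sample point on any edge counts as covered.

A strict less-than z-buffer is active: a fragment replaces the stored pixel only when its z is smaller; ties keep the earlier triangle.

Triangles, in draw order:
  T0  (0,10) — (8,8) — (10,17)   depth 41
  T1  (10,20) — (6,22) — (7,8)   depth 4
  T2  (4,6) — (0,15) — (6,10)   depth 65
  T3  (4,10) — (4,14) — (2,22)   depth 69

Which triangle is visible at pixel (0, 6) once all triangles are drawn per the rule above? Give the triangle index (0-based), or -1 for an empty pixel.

T0:
  2·area = 76
  edge (0, 10)→(8, 8): d=(8,-2) inclusive
  edge (8, 8)→(10, 17): d=(2,9) inclusive
  edge (10, 17)→(0, 10): d=(-10,-7) inclusive
    (2,4)@(5, 9): e=[2,29,45] → X
    (3,4)@(7, 9): e=[6,11,59] → X
    (4,4)@(9, 9): e=[10,-7,73] → .
    (1,5)@(3, 11): e=[14,51,11] → X
    (4,5)@(9, 11): e=[26,-3,53] → .
    (1,6)@(3, 13): e=[30,55,-9] → .
    (2,6)@(5, 13): e=[34,37,5] → X
    (4,6)@(9, 13): e=[42,1,33] → X
    (2,7)@(5, 15): e=[50,41,-15] → .
    (3,7)@(7, 15): e=[54,23,-1] → .
    (4,7)@(9, 15): e=[58,5,13] → X
    (4,8)@(9, 17): e=[74,9,-7] → .
  covered (9 px):
    . . . . .
    . . . . .
    . . . . .
    . . . . .
    . . X X .
    . X X X .
    . . X X X
    . . . . X
    . . . . .
    . . . . .
    . . . . .
    . . . . .
T1:
  2·area = 54
  edge (10, 20)→(6, 22): d=(-4,2) inclusive
  edge (6, 22)→(7, 8): d=(1,-14) inclusive
  edge (7, 8)→(10, 20): d=(3,12) inclusive
    (3,4)@(7, 9): e=[50,1,3] → X
    (4,4)@(9, 9): e=[46,29,-21] → .
    (3,5)@(7, 11): e=[42,3,9] → X
    (4,5)@(9, 11): e=[38,31,-15] → .
    (3,6)@(7, 13): e=[34,5,15] → X
    (4,6)@(9, 13): e=[30,33,-9] → .
    (3,7)@(7, 15): e=[26,7,21] → X
    (4,7)@(9, 15): e=[22,35,-3] → .
    (3,8)@(7, 17): e=[18,9,27] → X
    (4,8)@(9, 17): e=[14,37,3] → X
    (3,9)@(7, 19): e=[10,11,33] → X
    (3,10)@(7, 21): e=[2,13,39] → X
  covered (9 px):
    . . . . .
    . . . . .
    . . . . .
    . . . . .
    . . . X .
    . . . X .
    . . . X .
    . . . X .
    . . . X X
    . . . X X
    . . . X .
    . . . . .
T2:
  2·area = 34  (B↔C swapped to make it positive)
  edge (4, 6)→(6, 10): d=(2,4) inclusive
  edge (6, 10)→(0, 15): d=(-6,5) inclusive
  edge (0, 15)→(4, 6): d=(4,-9) inclusive
    (1,4)@(3, 9): e=[10,21,3] → X
    (2,4)@(5, 9): e=[2,11,21] → X
    (3,4)@(7, 9): e=[-6,1,39] → .
    (1,5)@(3, 11): e=[14,9,11] → X
    (2,5)@(5, 11): e=[6,-1,29] → .
    (0,6)@(1, 13): e=[26,7,1] → X
    (1,6)@(3, 13): e=[18,-3,19] → .
    (0,7)@(1, 15): e=[30,-5,9] → .
  covered (4 px):
    . . . . .
    . . . . .
    . . . . .
    . . . . .
    . X X . .
    . X . . .
    X . . . .
    . . . . .
    . . . . .
    . . . . .
    . . . . .
    . . . . .
T3:
  2·area = 8
  edge (4, 10)→(4, 14): d=(0,4) inclusive
  edge (4, 14)→(2, 22): d=(-2,8) inclusive
  edge (2, 22)→(4, 10): d=(2,-12) inclusive
    (1,8)@(3, 17): e=[4,2,2] → X
    (2,8)@(5, 17): e=[-4,-14,26] → .
    (1,9)@(3, 19): e=[4,-2,6] → .
  covered (1 px):
    . . . . .
    . . . . .
    . . . . .
    . . . . .
    . . . . .
    . . . . .
    . . . . .
    . . . . .
    . X . . .
    . . . . .
    . . . . .
    . . . . .

Z-buffer (winner per pixel, '.' = empty):
  . . . . .
  . . . . .
  . . . . .
  . . . . .
  . 2 0 1 .
  . 0 0 1 .
  2 . 0 1 0
  . . . 1 0
  . 3 . 1 1
  . . . 1 1
  . . . 1 .
  . . . . .

Answer: 2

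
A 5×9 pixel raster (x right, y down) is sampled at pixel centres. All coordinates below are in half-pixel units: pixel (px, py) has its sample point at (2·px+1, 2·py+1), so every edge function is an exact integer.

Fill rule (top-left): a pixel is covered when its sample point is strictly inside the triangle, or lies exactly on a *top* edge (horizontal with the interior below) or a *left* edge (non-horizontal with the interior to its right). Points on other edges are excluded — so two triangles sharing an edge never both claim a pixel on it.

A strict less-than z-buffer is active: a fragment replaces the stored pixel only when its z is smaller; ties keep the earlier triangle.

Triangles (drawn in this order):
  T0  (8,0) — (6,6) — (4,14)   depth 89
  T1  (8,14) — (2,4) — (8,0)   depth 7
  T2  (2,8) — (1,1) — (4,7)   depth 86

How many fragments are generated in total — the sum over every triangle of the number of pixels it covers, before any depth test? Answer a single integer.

T0:
  2·area = 4  (B↔C swapped to make it positive)
  edge (8, 0)→(4, 14): d=(-4,14) right/bottom  bias=-1
  edge (4, 14)→(6, 6): d=(2,-8) top-left  bias=+0
  edge (6, 6)→(8, 0): d=(2,-6) top-left  bias=+0
    (3,1)@(7, 3): e=[2,2,0] → X  [on edge]
    (4,1)@(9, 3): e=[-26,18,12] → .
    (3,2)@(7, 5): e=[-6,6,4] → .
    (2,4)@(5, 9): e=[6,-2,0] → .  [on edge]
    (1,7)@(3, 15): e=[10,-6,0] → .  [on edge]
  covered (1 px):
    . . . . .
    . . . X .
    . . . . .
    . . . . .
    . . . . .
    . . . . .
    . . . . .
    . . . . .
    . . . . .
T1:
  2·area = 84
  edge (8, 14)→(2, 4): d=(-6,-10) top-left  bias=+0
  edge (2, 4)→(8, 0): d=(6,-4) top-left  bias=+0
  edge (8, 0)→(8, 14): d=(0,14) right/bottom  bias=-1
    (3,0)@(7, 1): e=[68,2,14] → X
    (4,0)@(9, 1): e=[88,10,-14] → .
    (2,1)@(5, 3): e=[36,6,42] → X
    (4,1)@(9, 3): e=[76,22,-14] → .
    (1,2)@(3, 5): e=[4,10,70] → X
    (4,2)@(9, 5): e=[64,34,-14] → .
    (1,3)@(3, 7): e=[-8,22,70] → .
    (2,3)@(5, 7): e=[12,30,42] → X
    (4,3)@(9, 7): e=[52,46,-14] → .
    (2,4)@(5, 9): e=[0,42,42] → X  [on edge]
    (4,4)@(9, 9): e=[40,58,-14] → .
    (2,5)@(5, 11): e=[-12,54,42] → .
  covered (11 px):
    . . . X .
    . . X X .
    . X X X .
    . . X X .
    . . X X .
    . . . X .
    . . . . .
    . . . . .
    . . . . .
T2:
  2·area = 15
  edge (2, 8)→(1, 1): d=(-1,-7) top-left  bias=+0
  edge (1, 1)→(4, 7): d=(3,6) right/bottom  bias=-1
  edge (4, 7)→(2, 8): d=(-2,1) right/bottom  bias=-1
    (0,0)@(1, 1): e=[0,0,15] → .  [on edge]
    (1,2)@(3, 5): e=[10,0,5] → .  [on edge]
    (1,3)@(3, 7): e=[8,6,1] → X
    (2,3)@(5, 7): e=[22,-6,-1] → .
    (1,4)@(3, 9): e=[6,12,-3] → .
    (2,4)@(5, 9): e=[20,0,-5] → .  [on edge]
    (3,6)@(7, 13): e=[30,0,-15] → .  [on edge]
    (1,7)@(3, 15): e=[0,30,-15] → .  [on edge]
    (4,8)@(9, 17): e=[40,0,-25] → .  [on edge]
  covered (1 px):
    . . . . .
    . . . . .
    . . . . .
    . X . . .
    . . . . .
    . . . . .
    . . . . .
    . . . . .
    . . . . .

Answer: 13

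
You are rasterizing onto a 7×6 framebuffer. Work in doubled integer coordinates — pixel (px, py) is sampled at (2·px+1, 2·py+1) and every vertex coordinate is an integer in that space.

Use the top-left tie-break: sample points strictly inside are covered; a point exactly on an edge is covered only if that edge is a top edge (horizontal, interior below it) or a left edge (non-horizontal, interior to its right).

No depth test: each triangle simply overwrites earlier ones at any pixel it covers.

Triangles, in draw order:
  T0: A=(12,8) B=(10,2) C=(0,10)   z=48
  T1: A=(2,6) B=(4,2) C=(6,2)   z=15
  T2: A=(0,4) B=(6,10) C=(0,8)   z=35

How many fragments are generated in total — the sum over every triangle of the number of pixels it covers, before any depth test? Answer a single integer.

T0:
  2·area = 76  (B↔C swapped to make it positive)
  edge (12, 8)→(0, 10): d=(-12,2) right/bottom  bias=-1
  edge (0, 10)→(10, 2): d=(10,-8) top-left  bias=+0
  edge (10, 2)→(12, 8): d=(2,6) right/bottom  bias=-1
    (4,1)@(9, 3): e=[66,2,8] → X
    (5,1)@(11, 3): e=[62,18,-4] → .
    (3,2)@(7, 5): e=[46,6,24] → X
    (5,2)@(11, 5): e=[38,38,0] → .  [on edge]
    (2,3)@(5, 7): e=[26,10,40] → X
    (5,3)@(11, 7): e=[14,58,4] → X
    (6,3)@(13, 7): e=[10,74,-8] → .
    (1,4)@(3, 9): e=[6,14,56] → X
    (3,4)@(7, 9): e=[-2,46,32] → .
    (4,4)@(9, 9): e=[-6,62,20] → .
    (5,4)@(11, 9): e=[-10,78,8] → .
    (1,5)@(3, 11): e=[-18,34,60] → .
    (6,5)@(13, 11): e=[-38,114,0] → .  [on edge]
  covered (9 px):
    . . . . . . .
    . . . . X . .
    . . . X X . .
    . . X X X X .
    . X X . . . .
    . . . . . . .
T1:
  2·area = 8
  edge (2, 6)→(4, 2): d=(2,-4) top-left  bias=+0
  edge (4, 2)→(6, 2): d=(2,0) top-left  bias=+0
  edge (6, 2)→(2, 6): d=(-4,4) right/bottom  bias=-1
    (3,0)@(7, 1): e=[10,-2,0] → .  [on edge]
    (2,1)@(5, 3): e=[6,2,0] → .  [on edge]
    (1,2)@(3, 5): e=[2,6,0] → .  [on edge]
    (0,3)@(1, 7): e=[-2,10,0] → .  [on edge]
  covered (0 px):
    . . . . . . .
    . . . . . . .
    . . . . . . .
    . . . . . . .
    . . . . . . .
    . . . . . . .
T2:
  2·area = 24
  edge (0, 4)→(6, 10): d=(6,6) right/bottom  bias=-1
  edge (6, 10)→(0, 8): d=(-6,-2) top-left  bias=+0
  edge (0, 8)→(0, 4): d=(0,-4) top-left  bias=+0
    (0,2)@(1, 5): e=[0,20,4] → .  [on edge]
    (0,3)@(1, 7): e=[12,8,4] → X
    (1,3)@(3, 7): e=[0,12,12] → .  [on edge]
    (0,4)@(1, 9): e=[24,-4,4] → .
    (1,4)@(3, 9): e=[12,0,12] → X  [on edge]
    (2,4)@(5, 9): e=[0,4,20] → .  [on edge]
    (1,5)@(3, 11): e=[24,-12,12] → .
    (3,5)@(7, 11): e=[0,-4,28] → .  [on edge]
    (4,5)@(9, 11): e=[-12,0,36] → .  [on edge]
  covered (2 px):
    . . . . . . .
    . . . . . . .
    . . . . . . .
    X . . . . . .
    . X . . . . .
    . . . . . . .

Answer: 11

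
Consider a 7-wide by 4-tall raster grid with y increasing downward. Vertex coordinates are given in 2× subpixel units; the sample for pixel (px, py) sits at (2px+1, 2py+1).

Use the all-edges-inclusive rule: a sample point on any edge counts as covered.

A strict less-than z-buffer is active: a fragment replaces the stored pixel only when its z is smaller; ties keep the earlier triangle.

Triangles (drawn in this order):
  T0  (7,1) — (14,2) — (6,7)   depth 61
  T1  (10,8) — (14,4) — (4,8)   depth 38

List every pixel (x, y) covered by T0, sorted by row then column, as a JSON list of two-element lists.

T0:
  2·area = 43
  edge (7, 1)→(14, 2): d=(7,1) inclusive
  edge (14, 2)→(6, 7): d=(-8,5) inclusive
  edge (6, 7)→(7, 1): d=(1,-6) inclusive
    (3,0)@(7, 1): e=[0,43,0] → X  [on edge]
    (4,0)@(9, 1): e=[-2,33,12] → .
    (3,1)@(7, 3): e=[14,27,2] → X
    (4,1)@(9, 3): e=[12,17,14] → X
    (5,1)@(11, 3): e=[10,7,26] → X
    (6,1)@(13, 3): e=[8,-3,38] → .
    (3,2)@(7, 5): e=[28,11,4] → X
    (5,2)@(11, 5): e=[24,-9,28] → .
    (3,3)@(7, 7): e=[42,-5,6] → .
    (4,3)@(9, 7): e=[40,-15,18] → .
  covered (6 px):
    . . . X . . .
    . . . X X X .
    . . . X X . .
    . . . . . . .
T1:
  2·area = 24  (B↔C swapped to make it positive)
  edge (10, 8)→(4, 8): d=(-6,0) inclusive
  edge (4, 8)→(14, 4): d=(10,-4) inclusive
  edge (14, 4)→(10, 8): d=(-4,4) inclusive
    (6,2)@(13, 5): e=[18,6,0] → X  [on edge]
    (3,3)@(7, 7): e=[6,2,16] → X
    (4,3)@(9, 7): e=[6,10,8] → X
    (5,3)@(11, 7): e=[6,18,0] → X  [on edge]
    (6,3)@(13, 7): e=[6,26,-8] → .
  covered (4 px):
    . . . . . . .
    . . . . . . .
    . . . . . . X
    . . . X X X .

Answer: [[3,0],[3,1],[4,1],[5,1],[3,2],[4,2]]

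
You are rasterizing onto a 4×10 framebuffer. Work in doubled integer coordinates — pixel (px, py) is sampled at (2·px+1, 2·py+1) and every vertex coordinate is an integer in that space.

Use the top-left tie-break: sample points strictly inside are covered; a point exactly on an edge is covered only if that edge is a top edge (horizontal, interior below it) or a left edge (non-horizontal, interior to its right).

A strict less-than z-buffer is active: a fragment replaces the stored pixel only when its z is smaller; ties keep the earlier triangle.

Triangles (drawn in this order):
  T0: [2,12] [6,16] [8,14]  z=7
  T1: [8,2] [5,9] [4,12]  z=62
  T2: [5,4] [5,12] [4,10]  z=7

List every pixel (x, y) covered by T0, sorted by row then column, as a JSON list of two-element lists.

T0:
  2·area = 16  (B↔C swapped to make it positive)
  edge (2, 12)→(8, 14): d=(6,2) right/bottom  bias=-1
  edge (8, 14)→(6, 16): d=(-2,2) right/bottom  bias=-1
  edge (6, 16)→(2, 12): d=(-4,-4) top-left  bias=+0
    (0,5)@(1, 11): e=[-4,20,0] → ·  [on edge]
    (1,6)@(3, 13): e=[4,12,0] → #  [on edge]
    (2,6)@(5, 13): e=[0,8,8] → ·  [on edge]
    (1,7)@(3, 15): e=[16,8,-8] → ·
    (2,7)@(5, 15): e=[12,4,0] → #  [on edge]
    (3,7)@(7, 15): e=[8,0,8] → ·  [on edge]
    (2,8)@(5, 17): e=[24,0,-8] → ·  [on edge]
    (3,8)@(7, 17): e=[20,-4,0] → ·  [on edge]
    (1,9)@(3, 19): e=[40,0,-24] → ·  [on edge]
  covered (2 px):
    · · · ·
    · · · ·
    · · · ·
    · · · ·
    · · · ·
    · · · ·
    · # · ·
    · · # ·
    · · · ·
    · · · ·
T1:
  2·area = 2  (B↔C swapped to make it positive)
  edge (8, 2)→(4, 12): d=(-4,10) right/bottom  bias=-1
  edge (4, 12)→(5, 9): d=(1,-3) top-left  bias=+0
  edge (5, 9)→(8, 2): d=(3,-7) top-left  bias=+0
    (3,1)@(7, 3): e=[6,0,-4] → ·  [on edge]
    (2,4)@(5, 9): e=[2,0,0] → #  [on edge]
    (3,4)@(7, 9): e=[-18,6,14] → ·
    (2,5)@(5, 11): e=[-6,2,6] → ·
    (1,7)@(3, 15): e=[-2,0,4] → ·  [on edge]
  covered (1 px):
    · · · ·
    · · · ·
    · · · ·
    · · · ·
    · · # ·
    · · · ·
    · · · ·
    · · · ·
    · · · ·
    · · · ·
T2:
  2·area = 8
  edge (5, 4)→(5, 12): d=(0,8) right/bottom  bias=-1
  edge (5, 12)→(4, 10): d=(-1,-2) top-left  bias=+0
  edge (4, 10)→(5, 4): d=(1,-6) top-left  bias=+0
    (2,0)@(5, 1): e=[0,11,-3] → ·  [on edge]
    (2,1)@(5, 3): e=[0,9,-1] → ·  [on edge]
    (2,2)@(5, 5): e=[0,7,1] → ·  [on edge]
    (2,3)@(5, 7): e=[0,5,3] → ·  [on edge]
    (2,4)@(5, 9): e=[0,3,5] → ·  [on edge]
    (2,5)@(5, 11): e=[0,1,7] → ·  [on edge]
    (2,6)@(5, 13): e=[0,-1,9] → ·  [on edge]
    (2,7)@(5, 15): e=[0,-3,11] → ·  [on edge]
    (2,8)@(5, 17): e=[0,-5,13] → ·  [on edge]
    (2,9)@(5, 19): e=[0,-7,15] → ·  [on edge]
  covered (0 px):
    · · · ·
    · · · ·
    · · · ·
    · · · ·
    · · · ·
    · · · ·
    · · · ·
    · · · ·
    · · · ·
    · · · ·

Result: [[1,6],[2,7]]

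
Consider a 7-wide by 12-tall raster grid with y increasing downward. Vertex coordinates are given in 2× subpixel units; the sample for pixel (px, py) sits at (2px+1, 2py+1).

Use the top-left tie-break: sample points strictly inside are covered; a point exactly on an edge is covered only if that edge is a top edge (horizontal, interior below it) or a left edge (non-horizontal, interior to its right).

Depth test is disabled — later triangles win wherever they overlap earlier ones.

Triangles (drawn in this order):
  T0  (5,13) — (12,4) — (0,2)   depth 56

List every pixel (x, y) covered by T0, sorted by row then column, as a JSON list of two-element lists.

T0:
  2·area = 122  (B↔C swapped to make it positive)
  edge (5, 13)→(0, 2): d=(-5,-11) top-left  bias=+0
  edge (0, 2)→(12, 4): d=(12,2) right/bottom  bias=-1
  edge (12, 4)→(5, 13): d=(-7,9) right/bottom  bias=-1
    (0,1)@(1, 3): e=[6,10,106] → X
    (1,1)@(3, 3): e=[28,6,88] → X
    (2,1)@(5, 3): e=[50,2,70] → X
    (3,1)@(7, 3): e=[72,-2,52] → .
    (0,2)@(1, 5): e=[-4,34,92] → .
    (1,2)@(3, 5): e=[18,30,74] → X
    (3,2)@(7, 5): e=[62,22,38] → X
    (4,2)@(9, 5): e=[84,18,20] → X
    (5,2)@(11, 5): e=[106,14,2] → X
    (6,2)@(13, 5): e=[128,10,-16] → .
    (1,3)@(3, 7): e=[8,54,60] → X
    (5,3)@(11, 7): e=[96,38,-12] → .
    (2,6)@(5, 13): e=[0,122,0] → .  [on edge]
  covered (15 px):
    . . . . . . .
    X X X . . . .
    . X X X X X .
    . X X X X . .
    . . X X . . .
    . . X . . . .
    . . . . . . .
    . . . . . . .
    . . . . . . .
    . . . . . . .
    . . . . . . .
    . . . . . . .

Result: [[0,1],[1,1],[2,1],[1,2],[2,2],[3,2],[4,2],[5,2],[1,3],[2,3],[3,3],[4,3],[2,4],[3,4],[2,5]]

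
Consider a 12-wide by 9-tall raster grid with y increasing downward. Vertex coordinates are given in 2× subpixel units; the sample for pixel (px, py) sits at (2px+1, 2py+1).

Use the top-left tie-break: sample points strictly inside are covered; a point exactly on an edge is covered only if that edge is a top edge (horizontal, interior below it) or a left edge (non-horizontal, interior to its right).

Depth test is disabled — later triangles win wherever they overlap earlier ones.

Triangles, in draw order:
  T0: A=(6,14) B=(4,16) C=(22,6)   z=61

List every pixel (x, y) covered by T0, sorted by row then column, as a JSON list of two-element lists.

T0:
  2·area = 16  (B↔C swapped to make it positive)
  edge (6, 14)→(22, 6): d=(16,-8) top-left  bias=+0
  edge (22, 6)→(4, 16): d=(-18,10) right/bottom  bias=-1
  edge (4, 16)→(6, 14): d=(2,-2) top-left  bias=+0
    (9,0)@(19, 1): e=[-104,120,0] → ·  [on edge]
    (8,1)@(17, 3): e=[-88,104,0] → ·  [on edge]
    (7,2)@(15, 5): e=[-72,88,0] → ·  [on edge]
    (6,3)@(13, 7): e=[-56,72,0] → ·  [on edge]
    (5,4)@(11, 9): e=[-40,56,0] → ·  [on edge]
    (4,5)@(9, 11): e=[-24,40,0] → ·  [on edge]
    (6,5)@(13, 11): e=[8,0,8] → ·  [on edge]
    (3,6)@(7, 13): e=[-8,24,0] → ·  [on edge]
    (4,6)@(9, 13): e=[8,4,4] → #
    (5,6)@(11, 13): e=[24,-16,8] → ·
    (2,7)@(5, 15): e=[8,8,0] → #  [on edge]
    (3,7)@(7, 15): e=[24,-12,4] → ·
    (1,8)@(3, 17): e=[24,-8,0] → ·  [on edge]
  covered (2 px):
    · · · · · · · · · · · ·
    · · · · · · · · · · · ·
    · · · · · · · · · · · ·
    · · · · · · · · · · · ·
    · · · · · · · · · · · ·
    · · · · · · · · · · · ·
    · · · · # · · · · · · ·
    · · # · · · · · · · · ·
    · · · · · · · · · · · ·

Final: [[4,6],[2,7]]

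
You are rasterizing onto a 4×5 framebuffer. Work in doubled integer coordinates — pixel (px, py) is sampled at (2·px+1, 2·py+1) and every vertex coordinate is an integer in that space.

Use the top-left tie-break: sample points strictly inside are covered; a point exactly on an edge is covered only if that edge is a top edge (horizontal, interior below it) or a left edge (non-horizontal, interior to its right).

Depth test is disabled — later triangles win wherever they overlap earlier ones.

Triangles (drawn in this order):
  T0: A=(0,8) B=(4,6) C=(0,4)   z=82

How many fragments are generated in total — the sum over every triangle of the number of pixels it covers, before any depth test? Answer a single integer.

T0:
  2·area = 16  (B↔C swapped to make it positive)
  edge (0, 8)→(0, 4): d=(0,-4) top-left  bias=+0
  edge (0, 4)→(4, 6): d=(4,2) right/bottom  bias=-1
  edge (4, 6)→(0, 8): d=(-4,2) right/bottom  bias=-1
    (0,2)@(1, 5): e=[4,2,10] → #
    (1,2)@(3, 5): e=[12,-2,6] → ·
    (0,3)@(1, 7): e=[4,10,2] → #
    (1,3)@(3, 7): e=[12,6,-2] → ·
    (0,4)@(1, 9): e=[4,18,-6] → ·
  covered (2 px):
    · · · ·
    · · · ·
    # · · ·
    # · · ·
    · · · ·

Answer: 2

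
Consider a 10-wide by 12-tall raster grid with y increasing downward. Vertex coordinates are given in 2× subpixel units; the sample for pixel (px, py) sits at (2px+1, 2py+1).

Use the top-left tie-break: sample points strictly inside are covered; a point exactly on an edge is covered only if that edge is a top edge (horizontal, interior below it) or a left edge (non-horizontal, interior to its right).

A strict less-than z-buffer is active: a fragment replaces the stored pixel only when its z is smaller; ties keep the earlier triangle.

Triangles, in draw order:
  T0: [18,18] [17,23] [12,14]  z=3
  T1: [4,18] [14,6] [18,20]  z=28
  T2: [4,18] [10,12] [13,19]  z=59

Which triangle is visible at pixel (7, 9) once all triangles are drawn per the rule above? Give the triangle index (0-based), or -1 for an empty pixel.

T0:
  2·area = 34
  edge (18, 18)→(17, 23): d=(-1,5) right/bottom  bias=-1
  edge (17, 23)→(12, 14): d=(-5,-9) top-left  bias=+0
  edge (12, 14)→(18, 18): d=(6,4) right/bottom  bias=-1
    (3,2)@(7, 5): e=[68,0,-34] → .  [on edge]
    (9,6)@(19, 13): e=[0,68,-34] → .  [on edge]
    (6,7)@(13, 15): e=[28,4,2] → X
    (7,7)@(15, 15): e=[18,22,-6] → .
    (6,8)@(13, 17): e=[26,-6,14] → .
    (7,8)@(15, 17): e=[16,12,6] → X
    (8,8)@(17, 17): e=[6,30,-2] → .
    (7,9)@(15, 19): e=[14,2,18] → X
    (8,9)@(17, 19): e=[4,20,10] → X
    (9,9)@(19, 19): e=[-6,38,2] → .
    (7,10)@(15, 21): e=[12,-8,30] → .
    (8,10)@(17, 21): e=[2,10,22] → X
    (8,11)@(17, 23): e=[0,0,34] → .  [on edge]
  covered (5 px):
    . . . . . . . . . .
    . . . . . . . . . .
    . . . . . . . . . .
    . . . . . . . . . .
    . . . . . . . . . .
    . . . . . . . . . .
    . . . . . . . . . .
    . . . . . . X . . .
    . . . . . . . X . .
    . . . . . . . X X .
    . . . . . . . . X .
    . . . . . . . . . .
T1:
  2·area = 188
  edge (4, 18)→(14, 6): d=(10,-12) top-left  bias=+0
  edge (14, 6)→(18, 20): d=(4,14) right/bottom  bias=-1
  edge (18, 20)→(4, 18): d=(-14,-2) top-left  bias=+0
    (6,4)@(13, 9): e=[18,26,144] → X
    (7,4)@(15, 9): e=[42,-2,148] → .
    (5,5)@(11, 11): e=[14,62,112] → X
    (7,5)@(15, 11): e=[62,6,120] → X
    (8,5)@(17, 11): e=[86,-22,124] → .
    (4,6)@(9, 13): e=[10,98,80] → X
    (8,6)@(17, 13): e=[106,-14,96] → .
    (3,7)@(7, 15): e=[6,134,48] → X
    (8,7)@(17, 15): e=[126,-6,68] → .
    (2,8)@(5, 17): e=[2,170,16] → X
    (8,8)@(17, 17): e=[146,2,40] → X
    (9,8)@(19, 17): e=[170,-26,44] → .
    (5,9)@(11, 19): e=[94,94,0] → X  [on edge]
  covered (24 px):
    . . . . . . . . . .
    . . . . . . . . . .
    . . . . . . . . . .
    . . . . . . . . . .
    . . . . . . X . . .
    . . . . . X X X . .
    . . . . X X X X . .
    . . . X X X X X . .
    . . X X X X X X X .
    . . . . . X X X X .
    . . . . . . . . . .
    . . . . . . . . . .
T2:
  2·area = 60
  edge (4, 18)→(10, 12): d=(6,-6) top-left  bias=+0
  edge (10, 12)→(13, 19): d=(3,7) right/bottom  bias=-1
  edge (13, 19)→(4, 18): d=(-9,-1) top-left  bias=+0
    (9,1)@(19, 3): e=[0,-90,150] → .  [on edge]
    (3,2)@(7, 5): e=[-60,0,120] → .  [on edge]
    (8,2)@(17, 5): e=[0,-70,130] → .  [on edge]
    (7,3)@(15, 7): e=[0,-50,110] → .  [on edge]
    (6,4)@(13, 9): e=[0,-30,90] → .  [on edge]
    (5,5)@(11, 11): e=[0,-10,70] → .  [on edge]
    (4,6)@(9, 13): e=[0,10,50] → X  [on edge]
    (5,6)@(11, 13): e=[12,-4,52] → .
    (3,7)@(7, 15): e=[0,30,30] → X  [on edge]
    (5,7)@(11, 15): e=[24,2,34] → X
    (6,7)@(13, 15): e=[36,-12,36] → .
    (2,8)@(5, 17): e=[0,50,10] → X  [on edge]
    (1,9)@(3, 19): e=[0,70,-10] → .  [on edge]
    (6,9)@(13, 19): e=[60,0,0] → .  [on edge]
    (0,10)@(1, 21): e=[0,90,-30] → .  [on edge]
  covered (8 px):
    . . . . . . . . . .
    . . . . . . . . . .
    . . . . . . . . . .
    . . . . . . . . . .
    . . . . . . . . . .
    . . . . . . . . . .
    . . . . X . . . . .
    . . . X X X . . . .
    . . X X X X . . . .
    . . . . . . . . . .
    . . . . . . . . . .
    . . . . . . . . . .

Z-buffer (winner per pixel, '.' = empty):
  . . . . . . . . . .
  . . . . . . . . . .
  . . . . . . . . . .
  . . . . . . . . . .
  . . . . . . 1 . . .
  . . . . . 1 1 1 . .
  . . . . 1 1 1 1 . .
  . . . 1 1 1 0 1 . .
  . . 1 1 1 1 1 0 1 .
  . . . . . 1 1 0 0 .
  . . . . . . . . 0 .
  . . . . . . . . . .

Result: 0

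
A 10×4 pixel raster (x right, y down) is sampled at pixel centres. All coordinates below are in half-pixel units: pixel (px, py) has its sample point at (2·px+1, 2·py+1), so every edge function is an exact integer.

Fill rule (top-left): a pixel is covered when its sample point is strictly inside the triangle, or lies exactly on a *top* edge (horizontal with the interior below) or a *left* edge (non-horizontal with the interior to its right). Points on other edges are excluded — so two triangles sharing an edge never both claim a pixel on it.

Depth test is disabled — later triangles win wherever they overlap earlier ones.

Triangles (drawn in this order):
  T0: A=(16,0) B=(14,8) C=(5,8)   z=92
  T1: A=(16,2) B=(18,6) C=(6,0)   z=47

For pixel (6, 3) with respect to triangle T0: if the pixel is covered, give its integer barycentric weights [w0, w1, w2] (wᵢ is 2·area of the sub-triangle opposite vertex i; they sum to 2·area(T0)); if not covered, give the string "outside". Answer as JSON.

T0:
  2·area = 72
  edge (16, 0)→(14, 8): d=(-2,8) right/bottom  bias=-1
  edge (14, 8)→(5, 8): d=(-9,0) right/bottom  bias=-1
  edge (5, 8)→(16, 0): d=(11,-8) top-left  bias=+0
    (7,0)@(15, 1): e=[6,63,3] → #
    (8,0)@(17, 1): e=[-10,63,19] → ·
    (6,1)@(13, 3): e=[18,45,9] → #
    (8,1)@(17, 3): e=[-14,45,41] → ·
    (5,2)@(11, 5): e=[30,27,15] → #
    (7,2)@(15, 5): e=[-2,27,47] → ·
    (3,3)@(7, 7): e=[58,9,5] → #
    (4,3)@(9, 7): e=[42,9,21] → #
    (7,3)@(15, 7): e=[-6,9,69] → ·
  covered (9 px):
    · · · · · · · # · ·
    · · · · · · # # · ·
    · · · · · # # · · ·
    · · · # # # # · · ·
T1:
  2·area = 36
  edge (16, 2)→(18, 6): d=(2,4) right/bottom  bias=-1
  edge (18, 6)→(6, 0): d=(-12,-6) top-left  bias=+0
  edge (6, 0)→(16, 2): d=(10,2) right/bottom  bias=-1
    (4,0)@(9, 1): e=[26,6,4] → #
    (5,0)@(11, 1): e=[18,18,0] → ·  [on edge]
    (4,1)@(9, 3): e=[30,-18,24] → ·
    (6,1)@(13, 3): e=[14,6,16] → #
    (7,1)@(15, 3): e=[6,18,12] → #
    (8,1)@(17, 3): e=[-2,30,8] → ·
    (6,2)@(13, 5): e=[18,-18,36] → ·
    (7,2)@(15, 5): e=[10,-6,32] → ·
    (8,2)@(17, 5): e=[2,6,28] → #
    (9,2)@(19, 5): e=[-6,18,24] → ·
    (8,3)@(17, 7): e=[6,-18,48] → ·
  covered (4 px):
    · · · · # · · · · ·
    · · · · · · # # · ·
    · · · · · · · · # ·
    · · · · · · · · · ·

Final: [9,53,10]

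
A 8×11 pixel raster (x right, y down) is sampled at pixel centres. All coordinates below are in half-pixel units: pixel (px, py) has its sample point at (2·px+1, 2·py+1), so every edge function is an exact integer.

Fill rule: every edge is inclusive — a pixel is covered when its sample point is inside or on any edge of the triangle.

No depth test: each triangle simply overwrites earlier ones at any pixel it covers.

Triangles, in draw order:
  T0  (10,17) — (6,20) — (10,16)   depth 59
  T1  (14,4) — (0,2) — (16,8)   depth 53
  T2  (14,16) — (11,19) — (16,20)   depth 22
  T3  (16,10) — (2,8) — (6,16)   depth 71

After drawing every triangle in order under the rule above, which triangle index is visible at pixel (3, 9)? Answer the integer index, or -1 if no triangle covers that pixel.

T0:
  2·area = 4
  edge (10, 17)→(6, 20): d=(-4,3) inclusive
  edge (6, 20)→(10, 16): d=(4,-4) inclusive
  edge (10, 16)→(10, 17): d=(0,1) inclusive
    (7,5)@(15, 11): e=[9,0,-5] → ·  [on edge]
    (6,6)@(13, 13): e=[7,0,-3] → ·  [on edge]
    (5,7)@(11, 15): e=[5,0,-1] → ·  [on edge]
    (4,8)@(9, 17): e=[3,0,1] → #  [on edge]
    (5,8)@(11, 17): e=[-3,8,-1] → ·
    (3,9)@(7, 19): e=[1,0,3] → #  [on edge]
    (4,9)@(9, 19): e=[-5,8,1] → ·
    (2,10)@(5, 21): e=[-1,0,5] → ·  [on edge]
    (3,10)@(7, 21): e=[-7,8,3] → ·
  covered (2 px):
    · · · · · · · ·
    · · · · · · · ·
    · · · · · · · ·
    · · · · · · · ·
    · · · · · · · ·
    · · · · · · · ·
    · · · · · · · ·
    · · · · · · · ·
    · · · · # · · ·
    · · · # · · · ·
    · · · · · · · ·
T1:
  2·area = 52  (B↔C swapped to make it positive)
  edge (14, 4)→(16, 8): d=(2,4) inclusive
  edge (16, 8)→(0, 2): d=(-16,-6) inclusive
  edge (0, 2)→(14, 4): d=(14,2) inclusive
    (1,1)@(3, 3): e=[42,2,8] → #
    (2,1)@(5, 3): e=[34,14,4] → #
    (3,1)@(7, 3): e=[26,26,0] → #  [on edge]
    (4,1)@(9, 3): e=[18,38,-4] → ·
    (1,2)@(3, 5): e=[46,-30,36] → ·
    (2,2)@(5, 5): e=[38,-18,32] → ·
    (3,2)@(7, 5): e=[30,-6,28] → ·
    (4,2)@(9, 5): e=[22,6,24] → #
    (5,2)@(11, 5): e=[14,18,20] → #
    (6,2)@(13, 5): e=[6,30,16] → #
    (7,2)@(15, 5): e=[-2,42,12] → ·
    (4,3)@(9, 7): e=[26,-26,52] → ·
  covered (7 px):
    · · · · · · · ·
    · # # # · · · ·
    · · · · # # # ·
    · · · · · · · #
    · · · · · · · ·
    · · · · · · · ·
    · · · · · · · ·
    · · · · · · · ·
    · · · · · · · ·
    · · · · · · · ·
    · · · · · · · ·
T2:
  2·area = 18  (B↔C swapped to make it positive)
  edge (14, 16)→(16, 20): d=(2,4) inclusive
  edge (16, 20)→(11, 19): d=(-5,-1) inclusive
  edge (11, 19)→(14, 16): d=(3,-3) inclusive
    (7,7)@(15, 15): e=[-6,24,0] → ·  [on edge]
    (0,8)@(1, 17): e=[54,0,-36] → ·  [on edge]
    (6,8)@(13, 17): e=[6,12,0] → #  [on edge]
    (7,8)@(15, 17): e=[-2,14,6] → ·
    (5,9)@(11, 19): e=[18,0,0] → #  [on edge]
    (7,9)@(15, 19): e=[2,4,12] → #
    (4,10)@(9, 21): e=[30,-12,0] → ·  [on edge]
    (5,10)@(11, 21): e=[22,-10,6] → ·
    (6,10)@(13, 21): e=[14,-8,12] → ·
    (7,10)@(15, 21): e=[6,-6,18] → ·
  covered (4 px):
    · · · · · · · ·
    · · · · · · · ·
    · · · · · · · ·
    · · · · · · · ·
    · · · · · · · ·
    · · · · · · · ·
    · · · · · · · ·
    · · · · · · · ·
    · · · · · · # ·
    · · · · · # # #
    · · · · · · · ·
T3:
  2·area = 104  (B↔C swapped to make it positive)
  edge (16, 10)→(6, 16): d=(-10,6) inclusive
  edge (6, 16)→(2, 8): d=(-4,-8) inclusive
  edge (2, 8)→(16, 10): d=(14,2) inclusive
    (1,4)@(3, 9): e=[88,4,12] → #
    (2,4)@(5, 9): e=[76,20,8] → #
    (3,4)@(7, 9): e=[64,36,4] → #
    (4,4)@(9, 9): e=[52,52,0] → #  [on edge]
    (5,4)@(11, 9): e=[40,68,-4] → ·
    (1,5)@(3, 11): e=[68,-4,40] → ·
    (2,5)@(5, 11): e=[56,12,36] → #
    (5,5)@(11, 11): e=[20,60,24] → #
    (6,5)@(13, 11): e=[8,76,20] → #
    (7,5)@(15, 11): e=[-4,92,16] → ·
    (2,6)@(5, 13): e=[36,4,64] → #
    (5,6)@(11, 13): e=[0,52,52] → #  [on edge]
    (0,9)@(1, 19): e=[0,-52,156] → ·  [on edge]
  covered (14 px):
    · · · · · · · ·
    · · · · · · · ·
    · · · · · · · ·
    · · · · · · · ·
    · # # # # · · ·
    · · # # # # # ·
    · · # # # # · ·
    · · · # · · · ·
    · · · · · · · ·
    · · · · · · · ·
    · · · · · · · ·

Z-buffer (winner per pixel, '.' = empty):
  . . . . . . . .
  . 1 1 1 . . . .
  . . . . 1 1 1 .
  . . . . . . . 1
  . 3 3 3 3 . . .
  . . 3 3 3 3 3 .
  . . 3 3 3 3 . .
  . . . 3 . . . .
  . . . . 0 . 2 .
  . . . 0 . 2 2 2
  . . . . . . . .

Final: 0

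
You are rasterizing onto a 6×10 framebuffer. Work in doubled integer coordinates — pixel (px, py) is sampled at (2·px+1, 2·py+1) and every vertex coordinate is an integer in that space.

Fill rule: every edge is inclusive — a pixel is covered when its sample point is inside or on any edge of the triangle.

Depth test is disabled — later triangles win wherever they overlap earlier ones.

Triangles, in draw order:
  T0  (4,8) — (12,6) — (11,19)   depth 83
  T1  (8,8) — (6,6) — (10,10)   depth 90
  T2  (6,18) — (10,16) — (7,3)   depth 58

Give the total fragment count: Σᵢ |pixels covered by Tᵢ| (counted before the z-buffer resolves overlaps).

T0:
  2·area = 102
  edge (4, 8)→(12, 6): d=(8,-2) inclusive
  edge (12, 6)→(11, 19): d=(-1,13) inclusive
  edge (11, 19)→(4, 8): d=(-7,-11) inclusive
    (4,3)@(9, 7): e=[2,38,62] → #
    (5,3)@(11, 7): e=[6,12,84] → #
    (2,4)@(5, 9): e=[10,88,4] → #
    (3,4)@(7, 9): e=[14,62,26] → #
    (2,5)@(5, 11): e=[26,86,-10] → ·
    (3,5)@(7, 11): e=[30,60,12] → #
    (3,6)@(7, 13): e=[46,58,-2] → ·
    (4,6)@(9, 13): e=[50,32,20] → #
    (4,7)@(9, 15): e=[66,30,6] → #
    (4,8)@(9, 17): e=[82,28,-8] → ·
    (5,8)@(11, 17): e=[86,2,14] → #
    (5,9)@(11, 19): e=[102,0,0] → #  [on edge]
  covered (15 px):
    · · · · · ·
    · · · · · ·
    · · · · · ·
    · · · · # #
    · · # # # #
    · · · # # #
    · · · · # #
    · · · · # #
    · · · · · #
    · · · · · #
T1:
  degenerate (2·area = 0) — covers nothing
T2:
  2·area = 58  (B↔C swapped to make it positive)
  edge (6, 18)→(7, 3): d=(1,-15) inclusive
  edge (7, 3)→(10, 16): d=(3,13) inclusive
  edge (10, 16)→(6, 18): d=(-4,2) inclusive
    (3,1)@(7, 3): e=[0,0,58] → #  [on edge]
    (4,1)@(9, 3): e=[30,-26,54] → ·
    (3,2)@(7, 5): e=[2,6,50] → #
    (4,2)@(9, 5): e=[32,-20,46] → ·
    (3,3)@(7, 7): e=[4,12,42] → #
    (4,3)@(9, 7): e=[34,-14,38] → ·
    (3,4)@(7, 9): e=[6,18,34] → #
    (4,4)@(9, 9): e=[36,-8,30] → ·
    (3,5)@(7, 11): e=[8,24,26] → #
    (4,5)@(9, 11): e=[38,-2,22] → ·
    (3,6)@(7, 13): e=[10,30,18] → #
    (4,6)@(9, 13): e=[40,4,14] → #
  covered (10 px):
    · · · · · ·
    · · · # · ·
    · · · # · ·
    · · · # · ·
    · · · # · ·
    · · · # · ·
    · · · # # ·
    · · · # # ·
    · · · # · ·
    · · · · · ·

Result: 25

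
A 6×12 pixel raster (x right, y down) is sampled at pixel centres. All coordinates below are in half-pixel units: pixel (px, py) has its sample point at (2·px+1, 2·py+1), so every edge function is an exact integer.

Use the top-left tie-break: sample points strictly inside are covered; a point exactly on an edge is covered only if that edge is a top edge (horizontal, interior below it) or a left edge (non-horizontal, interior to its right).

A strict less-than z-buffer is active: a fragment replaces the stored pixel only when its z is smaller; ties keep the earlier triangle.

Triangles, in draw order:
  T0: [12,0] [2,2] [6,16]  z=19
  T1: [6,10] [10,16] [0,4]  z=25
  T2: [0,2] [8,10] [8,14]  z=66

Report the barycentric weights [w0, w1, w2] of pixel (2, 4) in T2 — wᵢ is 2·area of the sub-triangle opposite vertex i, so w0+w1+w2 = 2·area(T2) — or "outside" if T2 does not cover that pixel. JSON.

T0:
  2·area = 148  (B↔C swapped to make it positive)
  edge (12, 0)→(6, 16): d=(-6,16) right/bottom  bias=-1
  edge (6, 16)→(2, 2): d=(-4,-14) top-left  bias=+0
  edge (2, 2)→(12, 0): d=(10,-2) top-left  bias=+0
    (3,0)@(7, 1): e=[74,74,0] → #  [on edge]
    (4,0)@(9, 1): e=[42,102,4] → #
    (5,0)@(11, 1): e=[10,130,8] → #
    (1,1)@(3, 3): e=[126,10,12] → #
    (2,1)@(5, 3): e=[94,38,16] → #
    (5,1)@(11, 3): e=[-2,122,28] → ·
    (1,2)@(3, 5): e=[114,2,32] → #
    (5,2)@(11, 5): e=[-14,114,48] → ·
    (1,3)@(3, 7): e=[102,-6,52] → ·
    (2,3)@(5, 7): e=[70,22,56] → #
    (5,3)@(11, 7): e=[-26,106,68] → ·
    (2,4)@(5, 9): e=[58,14,76] → #
  covered (19 px):
    · · · # # #
    · # # # # ·
    · # # # # ·
    · · # # # ·
    · · # # · ·
    · · # # · ·
    · · · # · ·
    · · · · · ·
    · · · · · ·
    · · · · · ·
    · · · · · ·
    · · · · · ·
T1:
  2·area = 12
  edge (6, 10)→(10, 16): d=(4,6) right/bottom  bias=-1
  edge (10, 16)→(0, 4): d=(-10,-12) top-left  bias=+0
  edge (0, 4)→(6, 10): d=(6,6) right/bottom  bias=-1
    (0,2)@(1, 5): e=[10,2,0] → ·  [on edge]
    (1,3)@(3, 7): e=[6,6,0] → ·  [on edge]
    (2,4)@(5, 9): e=[2,10,0] → ·  [on edge]
    (3,5)@(7, 11): e=[-2,14,0] → ·  [on edge]
    (4,6)@(9, 13): e=[-6,18,0] → ·  [on edge]
    (5,7)@(11, 15): e=[-10,22,0] → ·  [on edge]
  covered (0 px):
    · · · · · ·
    · · · · · ·
    · · · · · ·
    · · · · · ·
    · · · · · ·
    · · · · · ·
    · · · · · ·
    · · · · · ·
    · · · · · ·
    · · · · · ·
    · · · · · ·
    · · · · · ·
T2:
  2·area = 32
  edge (0, 2)→(8, 10): d=(8,8) right/bottom  bias=-1
  edge (8, 10)→(8, 14): d=(0,4) right/bottom  bias=-1
  edge (8, 14)→(0, 2): d=(-8,-12) top-left  bias=+0
    (0,1)@(1, 3): e=[0,28,4] → ·  [on edge]
    (1,2)@(3, 5): e=[0,20,12] → ·  [on edge]
    (2,3)@(5, 7): e=[0,12,20] → ·  [on edge]
    (2,4)@(5, 9): e=[16,12,4] → #
    (3,4)@(7, 9): e=[0,4,28] → ·  [on edge]
    (2,5)@(5, 11): e=[32,12,-12] → ·
    (3,5)@(7, 11): e=[16,4,12] → #
    (4,5)@(9, 11): e=[0,-4,36] → ·  [on edge]
    (3,6)@(7, 13): e=[32,4,-4] → ·
    (5,6)@(11, 13): e=[0,-12,44] → ·  [on edge]
  covered (2 px):
    · · · · · ·
    · · · · · ·
    · · · · · ·
    · · · · · ·
    · · # · · ·
    · · · # · ·
    · · · · · ·
    · · · · · ·
    · · · · · ·
    · · · · · ·
    · · · · · ·
    · · · · · ·

Final: [12,4,16]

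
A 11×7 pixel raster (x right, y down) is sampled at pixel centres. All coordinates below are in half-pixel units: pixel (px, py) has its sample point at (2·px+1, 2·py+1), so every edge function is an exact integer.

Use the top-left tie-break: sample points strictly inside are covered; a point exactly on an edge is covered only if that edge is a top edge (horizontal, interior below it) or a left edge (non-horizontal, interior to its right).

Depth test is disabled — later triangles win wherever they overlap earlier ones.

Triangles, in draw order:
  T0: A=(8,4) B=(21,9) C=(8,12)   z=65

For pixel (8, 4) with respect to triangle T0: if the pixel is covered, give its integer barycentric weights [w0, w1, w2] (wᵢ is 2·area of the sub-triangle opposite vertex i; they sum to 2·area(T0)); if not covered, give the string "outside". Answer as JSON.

T0:
  2·area = 104
  edge (8, 4)→(21, 9): d=(13,5) right/bottom  bias=-1
  edge (21, 9)→(8, 12): d=(-13,3) right/bottom  bias=-1
  edge (8, 12)→(8, 4): d=(0,-8) top-left  bias=+0
    (4,2)@(9, 5): e=[8,88,8] → █
    (5,2)@(11, 5): e=[-2,82,24] → ·
    (4,3)@(9, 7): e=[34,62,8] → █
    (5,3)@(11, 7): e=[24,56,24] → █
    (6,3)@(13, 7): e=[14,50,40] → █
    (7,3)@(15, 7): e=[4,44,56] → █
    (8,3)@(17, 7): e=[-6,38,72] → ·
    (4,4)@(9, 9): e=[60,36,8] → █
    (8,4)@(17, 9): e=[20,12,72] → █
    (9,4)@(19, 9): e=[10,6,88] → █
    (10,4)@(21, 9): e=[0,0,104] → ·  [on edge]
    (4,5)@(9, 11): e=[86,10,8] → █
  covered (13 px):
    · · · · · · · · · · ·
    · · · · · · · · · · ·
    · · · · █ · · · · · ·
    · · · · █ █ █ █ · · ·
    · · · · █ █ █ █ █ █ ·
    · · · · █ █ · · · · ·
    · · · · · · · · · · ·

Answer: [12,72,20]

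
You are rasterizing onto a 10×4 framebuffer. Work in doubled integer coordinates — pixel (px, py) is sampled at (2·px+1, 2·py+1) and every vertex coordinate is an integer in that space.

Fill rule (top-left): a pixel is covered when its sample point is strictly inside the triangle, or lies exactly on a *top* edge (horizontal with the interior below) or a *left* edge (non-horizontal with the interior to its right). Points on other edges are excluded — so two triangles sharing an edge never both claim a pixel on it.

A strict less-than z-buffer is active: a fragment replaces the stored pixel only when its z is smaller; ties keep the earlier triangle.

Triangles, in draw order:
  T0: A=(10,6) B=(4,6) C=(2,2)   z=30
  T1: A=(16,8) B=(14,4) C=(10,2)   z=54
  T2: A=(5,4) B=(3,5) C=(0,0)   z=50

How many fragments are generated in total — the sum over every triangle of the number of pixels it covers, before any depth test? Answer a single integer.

T0:
  2·area = 24
  edge (10, 6)→(4, 6): d=(-6,0) right/bottom  bias=-1
  edge (4, 6)→(2, 2): d=(-2,-4) top-left  bias=+0
  edge (2, 2)→(10, 6): d=(8,4) right/bottom  bias=-1
    (1,1)@(3, 3): e=[18,2,4] → X
    (2,1)@(5, 3): e=[18,10,-4] → .
    (1,2)@(3, 5): e=[6,-2,20] → .
    (2,2)@(5, 5): e=[6,6,12] → X
    (3,2)@(7, 5): e=[6,14,4] → X
    (4,2)@(9, 5): e=[6,22,-4] → .
    (2,3)@(5, 7): e=[-6,2,28] → .
    (3,3)@(7, 7): e=[-6,10,20] → .
  covered (3 px):
    . . . . . . . . . .
    . X . . . . . . . .
    . . X X . . . . . .
    . . . . . . . . . .
T1:
  2·area = 12  (B↔C swapped to make it positive)
  edge (16, 8)→(10, 2): d=(-6,-6) top-left  bias=+0
  edge (10, 2)→(14, 4): d=(4,2) right/bottom  bias=-1
  edge (14, 4)→(16, 8): d=(2,4) right/bottom  bias=-1
    (4,0)@(9, 1): e=[0,-2,14] → .  [on edge]
    (5,1)@(11, 3): e=[0,2,10] → X  [on edge]
    (6,1)@(13, 3): e=[12,-2,2] → .
    (5,2)@(11, 5): e=[-12,10,14] → .
    (6,2)@(13, 5): e=[0,6,6] → X  [on edge]
    (7,2)@(15, 5): e=[12,2,-2] → .
    (6,3)@(13, 7): e=[-12,14,10] → .
    (7,3)@(15, 7): e=[0,10,2] → X  [on edge]
    (8,3)@(17, 7): e=[12,6,-6] → .
  covered (3 px):
    . . . . . . . . . .
    . . . . . X . . . .
    . . . . . . X . . .
    . . . . . . . X . .
T2:
  2·area = 13
  edge (5, 4)→(3, 5): d=(-2,1) right/bottom  bias=-1
  edge (3, 5)→(0, 0): d=(-3,-5) top-left  bias=+0
  edge (0, 0)→(5, 4): d=(5,4) right/bottom  bias=-1
    (0,0)@(1, 1): e=[10,2,1] → X
    (1,0)@(3, 1): e=[8,12,-7] → .
    (5,0)@(11, 1): e=[0,52,-39] → .  [on edge]
    (0,1)@(1, 3): e=[6,-4,11] → .
    (1,1)@(3, 3): e=[4,6,3] → X
    (2,1)@(5, 3): e=[2,16,-5] → .
    (3,1)@(7, 3): e=[0,26,-13] → .  [on edge]
    (1,2)@(3, 5): e=[0,0,13] → .  [on edge]
  covered (2 px):
    X . . . . . . . . .
    . X . . . . . . . .
    . . . . . . . . . .
    . . . . . . . . . .

Answer: 8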